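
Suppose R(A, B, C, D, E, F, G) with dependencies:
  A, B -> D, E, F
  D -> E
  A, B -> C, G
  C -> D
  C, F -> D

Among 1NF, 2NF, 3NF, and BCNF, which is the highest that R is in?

2NF

Candidate key: {A, B}. Prime attributes: {A, B}.
D -> E: {D}⁺ = {D, E}, which is not all of the attributes, so the left side is not a superkey — BCNF is violated.
Because {E} is non-prime and the left side of D -> E is not a superkey, the relation is not in 3NF.
No non-prime attribute depends on a proper subset of any candidate key, so 2NF holds.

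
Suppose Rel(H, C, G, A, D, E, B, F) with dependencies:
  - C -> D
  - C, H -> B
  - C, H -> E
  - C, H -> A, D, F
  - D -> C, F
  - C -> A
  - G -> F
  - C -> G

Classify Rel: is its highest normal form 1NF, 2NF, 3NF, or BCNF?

1NF

Candidate keys: {C, H}, {D, H}. Prime attributes: {C, D, H}.
C -> D: {C}⁺ = {A, C, D, F, G}, which is not all of the attributes, so the left side is not a superkey — BCNF is violated.
D -> C, F has non-prime {F} on the right and a non-superkey on the left, so 3NF fails.
Since {C} ⊂ {C, H} and {C}⁺ ⊇ {A, F, G} with {A, F, G} non-prime, there is a partial dependency; 2NF fails.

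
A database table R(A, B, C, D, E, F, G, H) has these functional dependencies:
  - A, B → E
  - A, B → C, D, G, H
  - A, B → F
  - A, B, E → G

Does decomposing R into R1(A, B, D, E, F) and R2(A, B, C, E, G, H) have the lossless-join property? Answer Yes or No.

Yes

The shared attributes are {A, B, E} and {A, B, E}⁺ = {A, B, C, D, E, F, G, H}.
This includes all of R1, so the common attributes are a superkey of R1 — the join is lossless.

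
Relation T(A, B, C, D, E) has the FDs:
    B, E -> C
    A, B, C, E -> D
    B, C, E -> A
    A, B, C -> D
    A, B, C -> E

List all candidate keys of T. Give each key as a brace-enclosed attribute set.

{B} never appears on the right of any FD, so every key must include it.
{B, E}⁺ = {A, B, C, D, E}, which is every attribute, so {B, E} is a candidate key.
{A, B, C}⁺ = {A, B, C, D, E}, which is every attribute, so {A, B, C} is a candidate key.
Any other superkey properly contains one of these, so there are no further candidate keys.

{A, B, C}, {B, E}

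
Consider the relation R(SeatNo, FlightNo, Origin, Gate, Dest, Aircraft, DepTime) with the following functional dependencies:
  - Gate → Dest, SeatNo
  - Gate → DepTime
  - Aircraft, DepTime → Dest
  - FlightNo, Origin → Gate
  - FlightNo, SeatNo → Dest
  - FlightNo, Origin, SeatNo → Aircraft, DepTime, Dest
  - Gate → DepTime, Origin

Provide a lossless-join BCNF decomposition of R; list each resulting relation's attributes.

Candidate keys of the original relation: {FlightNo, Gate}, {FlightNo, Origin}.
In {Aircraft, DepTime, Dest, FlightNo, Gate, Origin, SeatNo}, {Gate} is not a superkey ({Gate}⁺ restricted to this set is {DepTime, Dest, Gate, Origin, SeatNo}), so split on Gate → DepTime, Dest, Origin, SeatNo into {DepTime, Dest, Gate, Origin, SeatNo} and {Aircraft, FlightNo, Gate}.
{DepTime, Dest, Gate, Origin, SeatNo}: every determinant is a superkey — BCNF.
{Aircraft, FlightNo, Gate}: every determinant is a superkey — BCNF.

{Aircraft, FlightNo, Gate}; {DepTime, Dest, Gate, Origin, SeatNo}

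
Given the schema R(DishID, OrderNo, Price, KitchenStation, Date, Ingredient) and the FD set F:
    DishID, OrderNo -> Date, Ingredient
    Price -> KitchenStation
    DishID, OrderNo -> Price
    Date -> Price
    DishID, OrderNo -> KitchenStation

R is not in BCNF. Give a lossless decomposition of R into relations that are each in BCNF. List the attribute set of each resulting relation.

Candidate key of the original relation: {DishID, OrderNo}.
In {Date, DishID, Ingredient, KitchenStation, OrderNo, Price}, {Price} is not a superkey ({Price}⁺ restricted to this set is {KitchenStation, Price}), so split on Price -> KitchenStation into {KitchenStation, Price} and {Date, DishID, Ingredient, OrderNo, Price}.
{KitchenStation, Price} is in BCNF.
In {Date, DishID, Ingredient, OrderNo, Price}, {Date} is not a superkey ({Date}⁺ restricted to this set is {Date, Price}), so split on Date -> Price into {Date, Price} and {Date, DishID, Ingredient, OrderNo}.
{Date, Price} is in BCNF.
{Date, DishID, Ingredient, OrderNo} is in BCNF.

{Date, DishID, Ingredient, OrderNo}; {Date, Price}; {KitchenStation, Price}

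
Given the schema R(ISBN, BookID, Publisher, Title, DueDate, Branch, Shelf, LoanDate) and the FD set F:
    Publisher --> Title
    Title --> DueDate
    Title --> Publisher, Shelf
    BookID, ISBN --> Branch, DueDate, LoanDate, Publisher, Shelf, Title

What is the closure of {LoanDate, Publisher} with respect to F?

Start with {LoanDate, Publisher}.
Publisher --> Title applies; add {Title} → now {LoanDate, Publisher, Title}.
Title --> DueDate applies; add {DueDate} → now {DueDate, LoanDate, Publisher, Title}.
Title --> Publisher, Shelf applies; add {Shelf} → now {DueDate, LoanDate, Publisher, Shelf, Title}.
No further FD applies.

{DueDate, LoanDate, Publisher, Shelf, Title}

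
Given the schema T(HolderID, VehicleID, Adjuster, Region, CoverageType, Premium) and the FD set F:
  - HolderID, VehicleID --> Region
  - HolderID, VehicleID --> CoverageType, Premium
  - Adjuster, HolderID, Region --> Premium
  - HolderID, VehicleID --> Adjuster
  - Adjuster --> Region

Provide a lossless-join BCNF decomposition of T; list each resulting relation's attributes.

Candidate key of the original relation: {HolderID, VehicleID}.
Within {Adjuster, CoverageType, HolderID, Premium, Region, VehicleID}: {Adjuster, HolderID, Region}⁺ ∩ {Adjuster, CoverageType, HolderID, Premium, Region, VehicleID} = {Adjuster, HolderID, Premium, Region}, not the whole set, so Adjuster, HolderID, Region --> Premium violates BCNF; decompose into {Adjuster, HolderID, Premium, Region} and {Adjuster, CoverageType, HolderID, Region, VehicleID}.
Within {Adjuster, HolderID, Premium, Region}: {Adjuster}⁺ ∩ {Adjuster, HolderID, Premium, Region} = {Adjuster, Region}, not the whole set, so Adjuster --> Region violates BCNF; decompose into {Adjuster, Region} and {Adjuster, HolderID, Premium}.
{Adjuster, Region} is in BCNF.
{Adjuster, HolderID, Premium} is in BCNF.
Within {Adjuster, CoverageType, HolderID, Region, VehicleID}: {Adjuster}⁺ ∩ {Adjuster, CoverageType, HolderID, Region, VehicleID} = {Adjuster, Region}, not the whole set, so Adjuster --> Region violates BCNF; decompose into {Adjuster, Region} and {Adjuster, CoverageType, HolderID, VehicleID}.
{Adjuster, Region} is in BCNF.
{Adjuster, CoverageType, HolderID, VehicleID} is in BCNF.

{Adjuster, CoverageType, HolderID, VehicleID}; {Adjuster, HolderID, Premium}; {Adjuster, Region}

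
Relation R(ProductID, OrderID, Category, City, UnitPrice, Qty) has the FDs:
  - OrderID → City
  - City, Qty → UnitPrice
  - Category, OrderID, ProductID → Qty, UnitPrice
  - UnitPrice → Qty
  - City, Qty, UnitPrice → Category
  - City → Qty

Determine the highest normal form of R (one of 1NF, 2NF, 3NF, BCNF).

Candidate key: {OrderID, ProductID}. Prime attributes: {OrderID, ProductID}.
OrderID → City: {OrderID}⁺ = {Category, City, OrderID, Qty, UnitPrice}, which is not all of the attributes, so the left side is not a superkey — BCNF is violated.
OrderID → City has non-prime {City} on the right and a non-superkey on the left, so 3NF fails.
{OrderID} is a proper subset of the key {OrderID, ProductID}, and {OrderID}⁺ contains the non-prime attributes {Category, City, Qty, UnitPrice} — a partial dependency, so 2NF is violated.

1NF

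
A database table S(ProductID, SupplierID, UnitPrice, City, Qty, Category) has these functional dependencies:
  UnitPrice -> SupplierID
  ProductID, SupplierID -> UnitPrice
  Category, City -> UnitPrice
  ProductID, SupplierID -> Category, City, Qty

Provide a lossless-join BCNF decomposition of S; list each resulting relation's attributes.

Candidate keys of the original relation: {Category, City, ProductID}, {ProductID, SupplierID}, {ProductID, UnitPrice}.
{Category, City, ProductID, Qty, SupplierID, UnitPrice}: {UnitPrice} determines {SupplierID, UnitPrice} here but is not a superkey — split on UnitPrice -> SupplierID, giving {SupplierID, UnitPrice} and {Category, City, ProductID, Qty, UnitPrice}.
{SupplierID, UnitPrice} has no BCNF violation.
{Category, City, ProductID, Qty, UnitPrice}: {Category, City} determines {Category, City, UnitPrice} here but is not a superkey — split on Category, City -> UnitPrice, giving {Category, City, UnitPrice} and {Category, City, ProductID, Qty}.
{Category, City, UnitPrice} has no BCNF violation.
{Category, City, ProductID, Qty} has no BCNF violation.

{Category, City, ProductID, Qty}; {Category, City, UnitPrice}; {SupplierID, UnitPrice}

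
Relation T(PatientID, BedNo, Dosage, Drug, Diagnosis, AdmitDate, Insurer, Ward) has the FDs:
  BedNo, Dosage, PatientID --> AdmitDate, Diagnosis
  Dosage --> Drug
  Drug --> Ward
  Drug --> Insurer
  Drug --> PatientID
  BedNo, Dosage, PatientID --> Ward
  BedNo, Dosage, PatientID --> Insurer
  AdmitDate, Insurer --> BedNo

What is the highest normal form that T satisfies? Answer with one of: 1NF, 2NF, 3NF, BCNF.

1NF

Candidate keys: {AdmitDate, Dosage}, {BedNo, Dosage}. Prime attributes: {AdmitDate, BedNo, Dosage}.
Dosage --> Drug breaks BCNF: {Dosage}⁺ = {Dosage, Drug, Insurer, PatientID, Ward}, so {Dosage} is not a superkey.
Dosage --> Drug determines the non-prime attribute {Drug} from a non-superkey — 3NF is violated.
Since {Dosage} ⊂ {AdmitDate, Dosage} and {Dosage}⁺ ⊇ {Drug, Insurer, PatientID, Ward} with {Drug, Insurer, PatientID, Ward} non-prime, there is a partial dependency; 2NF fails.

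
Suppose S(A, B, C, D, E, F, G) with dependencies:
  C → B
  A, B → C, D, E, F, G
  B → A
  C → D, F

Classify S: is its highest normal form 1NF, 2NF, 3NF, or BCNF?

Candidate keys: {B}, {C}. Prime attributes: {B, C}.
Every FD has a superkey on the left, so the relation is in BCNF.

BCNF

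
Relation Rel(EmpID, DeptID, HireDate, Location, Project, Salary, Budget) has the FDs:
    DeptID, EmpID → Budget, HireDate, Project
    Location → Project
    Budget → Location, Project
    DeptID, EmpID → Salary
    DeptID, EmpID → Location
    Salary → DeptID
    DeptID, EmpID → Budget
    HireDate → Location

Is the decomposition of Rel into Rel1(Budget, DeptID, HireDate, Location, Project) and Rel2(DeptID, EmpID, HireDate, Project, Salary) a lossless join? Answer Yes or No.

The shared attributes are {DeptID, HireDate, Project} and {DeptID, HireDate, Project}⁺ = {DeptID, HireDate, Location, Project}.
Rel1 ⊄ {DeptID, HireDate, Location, Project} and Rel2 ⊄ {DeptID, HireDate, Location, Project}, so the split is lossy.

No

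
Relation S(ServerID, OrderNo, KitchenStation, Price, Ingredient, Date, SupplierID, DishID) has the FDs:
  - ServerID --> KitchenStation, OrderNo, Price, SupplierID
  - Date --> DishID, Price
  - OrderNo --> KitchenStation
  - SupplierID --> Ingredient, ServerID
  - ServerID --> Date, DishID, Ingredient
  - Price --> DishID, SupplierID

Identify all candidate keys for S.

{Date} is a candidate key since {Date}⁺ = {Date, DishID, Ingredient, KitchenStation, OrderNo, Price, ServerID, SupplierID} covers every attribute.
{Price} is a candidate key since {Price}⁺ = {Date, DishID, Ingredient, KitchenStation, OrderNo, Price, ServerID, SupplierID} covers every attribute.
{ServerID} is a candidate key since {ServerID}⁺ = {Date, DishID, Ingredient, KitchenStation, OrderNo, Price, ServerID, SupplierID} covers every attribute.
{SupplierID} is a candidate key since {SupplierID}⁺ = {Date, DishID, Ingredient, KitchenStation, OrderNo, Price, ServerID, SupplierID} covers every attribute.
Any other superkey properly contains one of these, so there are no further candidate keys.

{Date}, {Price}, {ServerID}, {SupplierID}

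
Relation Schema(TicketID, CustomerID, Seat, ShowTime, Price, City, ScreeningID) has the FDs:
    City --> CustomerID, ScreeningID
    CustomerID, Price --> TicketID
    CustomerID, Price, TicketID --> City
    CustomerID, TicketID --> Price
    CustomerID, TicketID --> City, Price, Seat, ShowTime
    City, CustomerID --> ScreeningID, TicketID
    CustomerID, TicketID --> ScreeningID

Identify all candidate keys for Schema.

{City}, {CustomerID, Price}, {CustomerID, TicketID}

{City}⁺ = {City, CustomerID, Price, ScreeningID, Seat, ShowTime, TicketID}, which is every attribute, so {City} is a candidate key.
{CustomerID, Price}⁺ = {City, CustomerID, Price, ScreeningID, Seat, ShowTime, TicketID}, which is every attribute, so {CustomerID, Price} is a candidate key.
{CustomerID, TicketID}⁺ = {City, CustomerID, Price, ScreeningID, Seat, ShowTime, TicketID}, which is every attribute, so {CustomerID, TicketID} is a candidate key.
Any other superkey properly contains one of these, so there are no further candidate keys.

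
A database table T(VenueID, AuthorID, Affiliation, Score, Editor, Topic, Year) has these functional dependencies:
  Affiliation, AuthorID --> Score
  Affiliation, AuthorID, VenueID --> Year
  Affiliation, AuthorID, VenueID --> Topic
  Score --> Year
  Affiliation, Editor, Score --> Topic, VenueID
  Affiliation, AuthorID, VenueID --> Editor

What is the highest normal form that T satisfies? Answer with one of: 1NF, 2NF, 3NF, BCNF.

1NF

Candidate keys: {Affiliation, AuthorID, Editor}, {Affiliation, AuthorID, VenueID}. Prime attributes: {Affiliation, AuthorID, Editor, VenueID}.
Affiliation, AuthorID --> Score breaks BCNF: {Affiliation, AuthorID}⁺ = {Affiliation, AuthorID, Score, Year}, so {Affiliation, AuthorID} is not a superkey.
Because {Score} is non-prime and the left side of Affiliation, AuthorID --> Score is not a superkey, the relation is not in 3NF.
{Affiliation, AuthorID} is a proper subset of the key {Affiliation, AuthorID, Editor}, and {Affiliation, AuthorID}⁺ contains the non-prime attributes {Score, Year} — a partial dependency, so 2NF is violated.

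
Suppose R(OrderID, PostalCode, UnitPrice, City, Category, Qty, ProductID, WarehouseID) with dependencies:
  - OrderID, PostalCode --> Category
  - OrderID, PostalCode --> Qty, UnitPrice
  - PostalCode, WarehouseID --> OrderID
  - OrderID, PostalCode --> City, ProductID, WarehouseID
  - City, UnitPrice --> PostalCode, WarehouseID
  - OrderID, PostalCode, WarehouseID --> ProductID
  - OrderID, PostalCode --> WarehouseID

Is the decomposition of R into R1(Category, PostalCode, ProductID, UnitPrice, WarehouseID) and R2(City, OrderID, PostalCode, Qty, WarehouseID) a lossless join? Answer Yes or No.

Yes

The shared attributes are {PostalCode, WarehouseID} and {PostalCode, WarehouseID}⁺ = {Category, City, OrderID, PostalCode, ProductID, Qty, UnitPrice, WarehouseID}.
This includes all of R1, so the common attributes are a superkey of R1 — the join is lossless.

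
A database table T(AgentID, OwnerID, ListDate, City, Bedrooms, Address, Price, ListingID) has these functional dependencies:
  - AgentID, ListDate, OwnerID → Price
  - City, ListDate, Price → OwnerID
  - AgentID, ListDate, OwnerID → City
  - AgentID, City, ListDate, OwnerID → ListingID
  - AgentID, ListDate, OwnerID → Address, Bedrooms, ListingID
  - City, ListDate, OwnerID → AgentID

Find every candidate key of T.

{AgentID, ListDate, OwnerID}, {City, ListDate, OwnerID}, {City, ListDate, Price}

{ListDate} never appears on the right of any FD, so every key must include it.
Closure of {AgentID, ListDate, OwnerID} is {Address, AgentID, Bedrooms, City, ListDate, ListingID, OwnerID, Price}, the whole schema; {AgentID, ListDate, OwnerID} is a candidate key.
Closure of {City, ListDate, OwnerID} is {Address, AgentID, Bedrooms, City, ListDate, ListingID, OwnerID, Price}, the whole schema; {City, ListDate, OwnerID} is a candidate key.
Closure of {City, ListDate, Price} is {Address, AgentID, Bedrooms, City, ListDate, ListingID, OwnerID, Price}, the whole schema; {City, ListDate, Price} is a candidate key.
These are minimal and exhaustive — every other superkey contains one of them.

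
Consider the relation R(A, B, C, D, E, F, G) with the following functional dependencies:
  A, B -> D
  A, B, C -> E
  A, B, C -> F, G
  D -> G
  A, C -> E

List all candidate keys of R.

Attributes never on any right-hand side: {A, B, C} — every candidate key must contain all of them.
{A, B, C} is a candidate key since {A, B, C}⁺ = {A, B, C, D, E, F, G} covers every attribute.
No smaller or unrelated set reaches every attribute, so there are no other keys.

{A, B, C}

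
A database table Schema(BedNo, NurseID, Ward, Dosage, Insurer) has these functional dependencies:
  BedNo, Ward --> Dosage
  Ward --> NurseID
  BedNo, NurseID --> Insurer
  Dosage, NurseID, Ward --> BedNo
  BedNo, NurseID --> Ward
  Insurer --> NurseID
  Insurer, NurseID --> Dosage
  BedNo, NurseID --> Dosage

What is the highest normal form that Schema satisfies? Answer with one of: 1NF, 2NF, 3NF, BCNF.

Candidate keys: {BedNo, Insurer}, {BedNo, NurseID}, {BedNo, Ward}, {Dosage, Ward}, {Insurer, Ward}. Prime attributes: {BedNo, Dosage, Insurer, NurseID, Ward}.
For Ward --> NurseID we have {Ward}⁺ = {NurseID, Ward}; {Ward} is not a superkey, so BCNF fails.
Its right-hand attributes {NurseID} are all prime, as are those of every other non-superkey FD — the relation is in 3NF.

3NF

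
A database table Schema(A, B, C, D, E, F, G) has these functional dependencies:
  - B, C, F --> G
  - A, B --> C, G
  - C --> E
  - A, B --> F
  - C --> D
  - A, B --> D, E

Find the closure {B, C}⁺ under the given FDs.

{B, C, D, E}

Start with {B, C}.
C --> E applies; add {E} → now {B, C, E}.
C --> D applies; add {D} → now {B, C, D, E}.
No further FD applies.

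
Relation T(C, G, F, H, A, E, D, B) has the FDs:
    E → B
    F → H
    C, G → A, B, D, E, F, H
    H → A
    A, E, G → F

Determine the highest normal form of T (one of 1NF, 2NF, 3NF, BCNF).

2NF

Candidate key: {C, G}. Prime attributes: {C, G}.
E → B: {E}⁺ = {B, E}, which is not all of the attributes, so the left side is not a superkey — BCNF is violated.
E → B has non-prime {B} on the right and a non-superkey on the left, so 3NF fails.
No non-prime attribute depends on a proper subset of any candidate key, so 2NF holds.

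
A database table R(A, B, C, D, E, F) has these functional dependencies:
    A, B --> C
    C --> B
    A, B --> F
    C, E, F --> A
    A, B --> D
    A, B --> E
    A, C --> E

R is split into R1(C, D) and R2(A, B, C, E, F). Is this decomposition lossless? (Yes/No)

No

R1 ∩ R2 = {C}; its closure under F is {B, C}.
R1 ⊄ {B, C} and R2 ⊄ {B, C}, so the split is lossy.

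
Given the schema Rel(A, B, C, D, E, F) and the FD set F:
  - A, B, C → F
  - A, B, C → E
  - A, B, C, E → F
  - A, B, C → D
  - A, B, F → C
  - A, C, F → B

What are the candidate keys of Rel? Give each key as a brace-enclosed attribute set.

No FD produces {A}, so it must be in every candidate key.
{A, B, C}⁺ = {A, B, C, D, E, F} — all of the relation — so {A, B, C} is a candidate key.
{A, B, F}⁺ = {A, B, C, D, E, F} — all of the relation — so {A, B, F} is a candidate key.
{A, C, F}⁺ = {A, B, C, D, E, F} — all of the relation — so {A, C, F} is a candidate key.
No proper subset of any of these is a key, and no other minimal superkey exists.

{A, B, C}, {A, B, F}, {A, C, F}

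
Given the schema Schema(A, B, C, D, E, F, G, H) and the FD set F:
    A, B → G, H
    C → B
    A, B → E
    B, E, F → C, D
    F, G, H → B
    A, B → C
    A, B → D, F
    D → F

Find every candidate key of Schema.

{A, B}, {A, C}, {A, D, G, H}, {A, F, G, H}

No FD produces {A}, so it must be in every candidate key.
{A, B}⁺ = {A, B, C, D, E, F, G, H}, which is every attribute, so {A, B} is a candidate key.
{A, C}⁺ = {A, B, C, D, E, F, G, H}, which is every attribute, so {A, C} is a candidate key.
{A, D, G, H}⁺ = {A, B, C, D, E, F, G, H}, which is every attribute, so {A, D, G, H} is a candidate key.
{A, F, G, H}⁺ = {A, B, C, D, E, F, G, H}, which is every attribute, so {A, F, G, H} is a candidate key.
Any other superkey properly contains one of these, so there are no further candidate keys.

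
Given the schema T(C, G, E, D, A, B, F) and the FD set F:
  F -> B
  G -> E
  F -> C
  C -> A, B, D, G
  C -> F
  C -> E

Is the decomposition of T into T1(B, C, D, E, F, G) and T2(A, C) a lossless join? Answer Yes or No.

Yes

Common attributes: {C}; their closure is {A, B, C, D, E, F, G}.
This includes all of T1, so the common attributes are a superkey of T1 — the join is lossless.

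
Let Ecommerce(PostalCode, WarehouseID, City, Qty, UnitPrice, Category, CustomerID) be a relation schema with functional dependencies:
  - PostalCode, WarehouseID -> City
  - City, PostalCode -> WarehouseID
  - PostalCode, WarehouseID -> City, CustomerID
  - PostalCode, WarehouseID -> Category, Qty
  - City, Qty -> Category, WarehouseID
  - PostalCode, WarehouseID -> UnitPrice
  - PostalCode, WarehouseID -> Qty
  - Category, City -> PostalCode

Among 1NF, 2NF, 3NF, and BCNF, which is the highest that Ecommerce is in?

BCNF

Candidate keys: {Category, City}, {City, PostalCode}, {City, Qty}, {PostalCode, WarehouseID}. Prime attributes: {Category, City, PostalCode, Qty, WarehouseID}.
The left-hand side of every FD is a superkey, so BCNF is satisfied.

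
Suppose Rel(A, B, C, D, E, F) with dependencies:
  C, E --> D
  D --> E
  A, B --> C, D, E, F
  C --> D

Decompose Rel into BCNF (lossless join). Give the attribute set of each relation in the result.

Candidate key of the original relation: {A, B}.
In {A, B, C, D, E, F}, {C, E} is not a superkey ({C, E}⁺ restricted to this set is {C, D, E}), so split on C, E --> D into {C, D, E} and {A, B, C, E, F}.
In {C, D, E}, {D} is not a superkey ({D}⁺ restricted to this set is {D, E}), so split on D --> E into {D, E} and {C, D}.
{D, E}: every determinant is a superkey — BCNF.
{C, D}: every determinant is a superkey — BCNF.
In {A, B, C, E, F}, {C} is not a superkey ({C}⁺ restricted to this set is {C, E}), so split on C --> E into {C, E} and {A, B, C, F}.
{C, E}: every determinant is a superkey — BCNF.
{A, B, C, F}: every determinant is a superkey — BCNF.

{A, B, C, F}; {C, D}; {C, E}; {D, E}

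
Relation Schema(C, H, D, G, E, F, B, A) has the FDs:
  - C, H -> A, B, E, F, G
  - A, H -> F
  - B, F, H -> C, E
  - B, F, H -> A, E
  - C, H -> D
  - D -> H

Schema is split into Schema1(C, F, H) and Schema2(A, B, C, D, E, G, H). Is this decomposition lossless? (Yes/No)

Yes

Schema1 ∩ Schema2 = {C, H}; its closure under F is {A, B, C, D, E, F, G, H}.
This includes all of Schema1, so the common attributes are a superkey of Schema1 — the join is lossless.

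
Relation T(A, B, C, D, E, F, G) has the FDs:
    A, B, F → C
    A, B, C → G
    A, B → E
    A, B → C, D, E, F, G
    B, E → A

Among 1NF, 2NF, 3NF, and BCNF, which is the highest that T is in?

BCNF

Candidate keys: {A, B}, {B, E}. Prime attributes: {A, B, E}.
Every FD has a superkey on the left, so the relation is in BCNF.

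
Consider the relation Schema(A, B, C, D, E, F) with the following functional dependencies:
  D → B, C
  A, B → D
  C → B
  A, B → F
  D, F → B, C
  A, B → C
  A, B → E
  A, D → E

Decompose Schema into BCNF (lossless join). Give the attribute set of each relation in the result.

{A, D, E, F}; {B, C}; {C, D}

Candidate keys of the original relation: {A, B}, {A, C}, {A, D}.
In {A, B, C, D, E, F}, {D} is not a superkey ({D}⁺ restricted to this set is {B, C, D}), so split on D → B, C into {B, C, D} and {A, D, E, F}.
In {B, C, D}, {C} is not a superkey ({C}⁺ restricted to this set is {B, C}), so split on C → B into {B, C} and {C, D}.
{B, C} has no BCNF violation.
{C, D} has no BCNF violation.
{A, D, E, F} has no BCNF violation.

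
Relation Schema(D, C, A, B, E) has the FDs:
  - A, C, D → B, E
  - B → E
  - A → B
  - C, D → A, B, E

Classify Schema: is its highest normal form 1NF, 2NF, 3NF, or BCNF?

Candidate key: {C, D}. Prime attributes: {C, D}.
For B → E we have {B}⁺ = {B, E}; {B} is not a superkey, so BCNF fails.
Because {E} is non-prime and the left side of B → E is not a superkey, the relation is not in 3NF.
No non-prime attribute depends on a proper subset of any candidate key, so 2NF holds.

2NF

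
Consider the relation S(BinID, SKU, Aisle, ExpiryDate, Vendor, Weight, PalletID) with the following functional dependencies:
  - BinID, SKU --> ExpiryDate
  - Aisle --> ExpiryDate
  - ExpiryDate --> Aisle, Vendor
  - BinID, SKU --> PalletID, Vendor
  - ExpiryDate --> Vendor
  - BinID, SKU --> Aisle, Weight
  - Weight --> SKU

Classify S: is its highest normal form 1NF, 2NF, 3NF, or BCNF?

2NF

Candidate keys: {BinID, SKU}, {BinID, Weight}. Prime attributes: {BinID, SKU, Weight}.
Aisle --> ExpiryDate breaks BCNF: {Aisle}⁺ = {Aisle, ExpiryDate, Vendor}, so {Aisle} is not a superkey.
Because {ExpiryDate} is non-prime and the left side of Aisle --> ExpiryDate is not a superkey, the relation is not in 3NF.
No proper subset of a key has a non-prime attribute in its closure, so there is no partial dependency; 2NF holds.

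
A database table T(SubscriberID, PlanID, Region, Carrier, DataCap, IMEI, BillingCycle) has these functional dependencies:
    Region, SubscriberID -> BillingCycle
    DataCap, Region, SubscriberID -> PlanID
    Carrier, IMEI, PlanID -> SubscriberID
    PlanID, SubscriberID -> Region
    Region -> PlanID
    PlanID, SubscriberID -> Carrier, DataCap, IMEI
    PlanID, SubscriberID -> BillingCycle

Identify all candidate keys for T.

Closure of {PlanID, SubscriberID} is {BillingCycle, Carrier, DataCap, IMEI, PlanID, Region, SubscriberID}, the whole schema; {PlanID, SubscriberID} is a candidate key.
Closure of {Region, SubscriberID} is {BillingCycle, Carrier, DataCap, IMEI, PlanID, Region, SubscriberID}, the whole schema; {Region, SubscriberID} is a candidate key.
Closure of {Carrier, IMEI, PlanID} is {BillingCycle, Carrier, DataCap, IMEI, PlanID, Region, SubscriberID}, the whole schema; {Carrier, IMEI, PlanID} is a candidate key.
Closure of {Carrier, IMEI, Region} is {BillingCycle, Carrier, DataCap, IMEI, PlanID, Region, SubscriberID}, the whole schema; {Carrier, IMEI, Region} is a candidate key.
Any other superkey properly contains one of these, so there are no further candidate keys.

{Carrier, IMEI, PlanID}, {Carrier, IMEI, Region}, {PlanID, SubscriberID}, {Region, SubscriberID}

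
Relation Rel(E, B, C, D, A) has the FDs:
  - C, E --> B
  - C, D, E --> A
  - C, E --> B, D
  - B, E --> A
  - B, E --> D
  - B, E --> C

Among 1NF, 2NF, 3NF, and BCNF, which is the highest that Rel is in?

BCNF

Candidate keys: {B, E}, {C, E}. Prime attributes: {B, C, E}.
The left-hand side of every FD is a superkey, so BCNF is satisfied.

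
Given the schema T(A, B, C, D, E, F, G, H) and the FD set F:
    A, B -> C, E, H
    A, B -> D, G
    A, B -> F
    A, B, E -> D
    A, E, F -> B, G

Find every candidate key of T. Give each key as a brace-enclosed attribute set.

{A, B}, {A, E, F}

No FD produces {A}, so it must be in every candidate key.
{A, B}⁺ = {A, B, C, D, E, F, G, H}, which is every attribute, so {A, B} is a candidate key.
{A, E, F}⁺ = {A, B, C, D, E, F, G, H}, which is every attribute, so {A, E, F} is a candidate key.
No proper subset of any of these is a key, and no other minimal superkey exists.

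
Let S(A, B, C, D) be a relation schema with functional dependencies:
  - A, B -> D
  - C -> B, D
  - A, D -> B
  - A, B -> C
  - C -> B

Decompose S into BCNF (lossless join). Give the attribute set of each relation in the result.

{A, C}; {B, C, D}

Candidate keys of the original relation: {A, B}, {A, C}, {A, D}.
Within {A, B, C, D}: {C}⁺ ∩ {A, B, C, D} = {B, C, D}, not the whole set, so C -> B, D violates BCNF; decompose into {B, C, D} and {A, C}.
{B, C, D} has no BCNF violation.
{A, C} has no BCNF violation.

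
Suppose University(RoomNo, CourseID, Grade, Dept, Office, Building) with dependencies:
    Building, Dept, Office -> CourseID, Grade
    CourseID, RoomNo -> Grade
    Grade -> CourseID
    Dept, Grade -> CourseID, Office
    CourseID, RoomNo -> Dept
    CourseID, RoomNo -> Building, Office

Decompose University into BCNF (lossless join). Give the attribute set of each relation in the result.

Candidate keys of the original relation: {Building, Dept, Office, RoomNo}, {CourseID, RoomNo}, {Grade, RoomNo}.
{Building, CourseID, Dept, Grade, Office, RoomNo}: {Building, Dept, Office} determines {Building, CourseID, Dept, Grade, Office} here but is not a superkey — split on Building, Dept, Office -> CourseID, Grade, giving {Building, CourseID, Dept, Grade, Office} and {Building, Dept, Office, RoomNo}.
{Building, CourseID, Dept, Grade, Office}: {Grade} determines {CourseID, Grade} here but is not a superkey — split on Grade -> CourseID, giving {CourseID, Grade} and {Building, Dept, Grade, Office}.
{CourseID, Grade} is in BCNF.
{Building, Dept, Grade, Office}: {Dept, Grade} determines {Dept, Grade, Office} here but is not a superkey — split on Dept, Grade -> Office, giving {Dept, Grade, Office} and {Building, Dept, Grade}.
{Dept, Grade, Office} is in BCNF.
{Building, Dept, Grade} is in BCNF.
{Building, Dept, Office, RoomNo} is in BCNF.

{Building, Dept, Grade}; {Building, Dept, Office, RoomNo}; {CourseID, Grade}; {Dept, Grade, Office}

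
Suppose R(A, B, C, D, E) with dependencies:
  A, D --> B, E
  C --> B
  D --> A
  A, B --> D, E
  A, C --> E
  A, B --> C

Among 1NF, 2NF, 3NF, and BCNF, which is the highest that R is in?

Candidate keys: {A, B}, {A, C}, {D}. Prime attributes: {A, B, C, D}.
For C --> B we have {C}⁺ = {B, C}; {C} is not a superkey, so BCNF fails.
Since {B} ⊆ prime attributes and every other non-superkey FD also has a prime right side, the schema is in 3NF.

3NF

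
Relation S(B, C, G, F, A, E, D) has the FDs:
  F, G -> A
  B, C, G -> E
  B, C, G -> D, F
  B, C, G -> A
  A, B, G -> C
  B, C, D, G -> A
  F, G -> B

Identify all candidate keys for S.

{A, B, G}, {B, C, G}, {F, G}

{G} never appears on the right of any FD, so every key must include it.
{F, G}⁺ = {A, B, C, D, E, F, G} — all of the relation — so {F, G} is a candidate key.
{A, B, G}⁺ = {A, B, C, D, E, F, G} — all of the relation — so {A, B, G} is a candidate key.
{B, C, G}⁺ = {A, B, C, D, E, F, G} — all of the relation — so {B, C, G} is a candidate key.
Any other superkey properly contains one of these, so there are no further candidate keys.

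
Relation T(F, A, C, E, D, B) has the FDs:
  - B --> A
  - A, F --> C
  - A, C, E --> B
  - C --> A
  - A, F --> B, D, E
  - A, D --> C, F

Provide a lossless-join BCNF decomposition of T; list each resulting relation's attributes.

{A, B}; {B, C, E}; {C, D, E, F}

Candidate keys of the original relation: {A, D}, {A, F}, {B, D}, {B, F}, {C, D}, {C, F}.
{A, B, C, D, E, F}: {B} determines {A, B} here but is not a superkey — split on B --> A, giving {A, B} and {B, C, D, E, F}.
{A, B} has no BCNF violation.
{B, C, D, E, F}: {C, E} determines {B, C, E} here but is not a superkey — split on C, E --> B, giving {B, C, E} and {C, D, E, F}.
{B, C, E} has no BCNF violation.
{C, D, E, F} has no BCNF violation.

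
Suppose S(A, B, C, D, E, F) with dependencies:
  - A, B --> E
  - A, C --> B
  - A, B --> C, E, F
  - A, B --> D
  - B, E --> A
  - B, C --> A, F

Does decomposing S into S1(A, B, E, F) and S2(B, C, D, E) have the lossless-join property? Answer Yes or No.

Common attributes: {B, E}; their closure is {A, B, C, D, E, F}.
This includes all of S1, so the common attributes are a superkey of S1 — the join is lossless.

Yes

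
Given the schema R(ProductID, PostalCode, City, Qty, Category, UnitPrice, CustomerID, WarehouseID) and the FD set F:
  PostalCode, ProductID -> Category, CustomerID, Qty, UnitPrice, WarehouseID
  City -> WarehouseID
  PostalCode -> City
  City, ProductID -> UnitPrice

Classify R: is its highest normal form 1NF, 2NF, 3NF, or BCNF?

1NF

Candidate key: {PostalCode, ProductID}. Prime attributes: {PostalCode, ProductID}.
City -> WarehouseID: {City}⁺ = {City, WarehouseID}, which is not all of the attributes, so the left side is not a superkey — BCNF is violated.
Because {WarehouseID} is non-prime and the left side of City -> WarehouseID is not a superkey, the relation is not in 3NF.
{PostalCode} is a proper subset of the key {PostalCode, ProductID}, and {PostalCode}⁺ contains the non-prime attributes {City, WarehouseID} — a partial dependency, so 2NF is violated.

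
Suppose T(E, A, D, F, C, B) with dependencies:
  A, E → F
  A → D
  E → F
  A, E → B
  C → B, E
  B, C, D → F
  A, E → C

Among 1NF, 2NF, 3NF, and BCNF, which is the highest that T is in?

Candidate keys: {A, C}, {A, E}. Prime attributes: {A, C, E}.
For A → D we have {A}⁺ = {A, D}; {A} is not a superkey, so BCNF fails.
A → D has non-prime {D} on the right and a non-superkey on the left, so 3NF fails.
{A} is a proper subset of the key {A, C}, and {A}⁺ contains the non-prime attribute {D} — a partial dependency, so 2NF is violated.

1NF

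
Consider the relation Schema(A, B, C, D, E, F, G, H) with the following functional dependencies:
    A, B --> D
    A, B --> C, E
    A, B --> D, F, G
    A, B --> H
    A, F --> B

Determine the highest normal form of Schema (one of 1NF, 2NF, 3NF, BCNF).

Candidate keys: {A, B}, {A, F}. Prime attributes: {A, B, F}.
Every FD has a superkey on the left, so the relation is in BCNF.

BCNF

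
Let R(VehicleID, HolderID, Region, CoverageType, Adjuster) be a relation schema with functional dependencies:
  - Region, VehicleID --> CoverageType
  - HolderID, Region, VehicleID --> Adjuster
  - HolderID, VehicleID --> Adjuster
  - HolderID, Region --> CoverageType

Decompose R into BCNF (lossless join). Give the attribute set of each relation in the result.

{Adjuster, HolderID, VehicleID}; {CoverageType, Region, VehicleID}; {HolderID, Region, VehicleID}

Candidate key of the original relation: {HolderID, Region, VehicleID}.
In {Adjuster, CoverageType, HolderID, Region, VehicleID}, {Region, VehicleID} is not a superkey ({Region, VehicleID}⁺ restricted to this set is {CoverageType, Region, VehicleID}), so split on Region, VehicleID --> CoverageType into {CoverageType, Region, VehicleID} and {Adjuster, HolderID, Region, VehicleID}.
{CoverageType, Region, VehicleID}: every determinant is a superkey — BCNF.
In {Adjuster, HolderID, Region, VehicleID}, {HolderID, VehicleID} is not a superkey ({HolderID, VehicleID}⁺ restricted to this set is {Adjuster, HolderID, VehicleID}), so split on HolderID, VehicleID --> Adjuster into {Adjuster, HolderID, VehicleID} and {HolderID, Region, VehicleID}.
{Adjuster, HolderID, VehicleID}: every determinant is a superkey — BCNF.
{HolderID, Region, VehicleID}: every determinant is a superkey — BCNF.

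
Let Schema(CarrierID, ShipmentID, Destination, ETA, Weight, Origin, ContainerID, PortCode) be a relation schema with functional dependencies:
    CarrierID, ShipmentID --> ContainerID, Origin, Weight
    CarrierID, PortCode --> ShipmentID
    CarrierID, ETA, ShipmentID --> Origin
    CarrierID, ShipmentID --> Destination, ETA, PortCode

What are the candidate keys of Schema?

Attributes never on any right-hand side: {CarrierID} — every candidate key must contain it.
{CarrierID, PortCode}⁺ = {CarrierID, ContainerID, Destination, ETA, Origin, PortCode, ShipmentID, Weight} — all of the relation — so {CarrierID, PortCode} is a candidate key.
{CarrierID, ShipmentID}⁺ = {CarrierID, ContainerID, Destination, ETA, Origin, PortCode, ShipmentID, Weight} — all of the relation — so {CarrierID, ShipmentID} is a candidate key.
Any other superkey properly contains one of these, so there are no further candidate keys.

{CarrierID, PortCode}, {CarrierID, ShipmentID}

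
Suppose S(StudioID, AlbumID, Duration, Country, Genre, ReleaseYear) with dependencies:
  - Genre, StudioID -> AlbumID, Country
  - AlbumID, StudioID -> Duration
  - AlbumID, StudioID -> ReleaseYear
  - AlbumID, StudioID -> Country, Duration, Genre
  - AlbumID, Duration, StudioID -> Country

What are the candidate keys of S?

No FD produces {StudioID}, so it must be in every candidate key.
{AlbumID, StudioID}⁺ = {AlbumID, Country, Duration, Genre, ReleaseYear, StudioID} — all of the relation — so {AlbumID, StudioID} is a candidate key.
{Genre, StudioID}⁺ = {AlbumID, Country, Duration, Genre, ReleaseYear, StudioID} — all of the relation — so {Genre, StudioID} is a candidate key.
No proper subset of any of these is a key, and no other minimal superkey exists.

{AlbumID, StudioID}, {Genre, StudioID}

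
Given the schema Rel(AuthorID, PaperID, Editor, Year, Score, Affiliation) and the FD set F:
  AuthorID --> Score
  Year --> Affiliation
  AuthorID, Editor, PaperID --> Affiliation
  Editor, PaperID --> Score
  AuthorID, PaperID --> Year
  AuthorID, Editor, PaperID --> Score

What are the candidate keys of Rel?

{AuthorID, Editor, PaperID}

No FD produces {AuthorID, Editor, PaperID}, so they must be in every candidate key.
{AuthorID, Editor, PaperID}⁺ = {Affiliation, AuthorID, Editor, PaperID, Score, Year} — all of the relation — so {AuthorID, Editor, PaperID} is a candidate key.
No other minimal set has full closure, so this is the only candidate key.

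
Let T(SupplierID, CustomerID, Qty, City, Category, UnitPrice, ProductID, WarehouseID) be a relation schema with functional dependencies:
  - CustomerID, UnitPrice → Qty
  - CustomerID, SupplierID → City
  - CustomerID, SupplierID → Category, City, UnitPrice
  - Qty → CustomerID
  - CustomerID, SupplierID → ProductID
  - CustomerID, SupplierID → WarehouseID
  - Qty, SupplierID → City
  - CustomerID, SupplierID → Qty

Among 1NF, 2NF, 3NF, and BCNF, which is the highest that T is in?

Candidate keys: {CustomerID, SupplierID}, {Qty, SupplierID}. Prime attributes: {CustomerID, Qty, SupplierID}.
For CustomerID, UnitPrice → Qty we have {CustomerID, UnitPrice}⁺ = {CustomerID, Qty, UnitPrice}; {CustomerID, UnitPrice} is not a superkey, so BCNF fails.
But every attribute on its right side ({Qty}) is prime, and the same holds for every other non-superkey FD, so 3NF still holds.

3NF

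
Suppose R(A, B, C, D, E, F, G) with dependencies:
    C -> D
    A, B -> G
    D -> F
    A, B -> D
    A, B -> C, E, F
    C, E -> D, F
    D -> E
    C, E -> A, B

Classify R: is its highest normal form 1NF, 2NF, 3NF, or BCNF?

Candidate keys: {A, B}, {C}. Prime attributes: {A, B, C}.
D -> F breaks BCNF: {D}⁺ = {D, E, F}, so {D} is not a superkey.
Because {F} is non-prime and the left side of D -> F is not a superkey, the relation is not in 3NF.
No non-prime attribute depends on a proper subset of any candidate key, so 2NF holds.

2NF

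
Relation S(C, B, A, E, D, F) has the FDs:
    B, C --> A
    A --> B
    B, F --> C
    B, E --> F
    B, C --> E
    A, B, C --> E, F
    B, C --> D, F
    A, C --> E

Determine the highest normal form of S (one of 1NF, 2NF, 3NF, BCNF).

3NF

Candidate keys: {A, C}, {A, E}, {A, F}, {B, C}, {B, E}, {B, F}. Prime attributes: {A, B, C, E, F}.
For A --> B we have {A}⁺ = {A, B}; {A} is not a superkey, so BCNF fails.
But every attribute on its right side ({B}) is prime, and the same holds for every other non-superkey FD, so 3NF still holds.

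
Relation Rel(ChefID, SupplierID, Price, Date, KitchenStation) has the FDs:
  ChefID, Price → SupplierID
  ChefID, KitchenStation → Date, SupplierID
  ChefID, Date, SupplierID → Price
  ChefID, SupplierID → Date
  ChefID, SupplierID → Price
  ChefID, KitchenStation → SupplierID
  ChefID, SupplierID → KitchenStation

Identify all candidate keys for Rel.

{ChefID, KitchenStation}, {ChefID, Price}, {ChefID, SupplierID}

Attributes never on any right-hand side: {ChefID} — every candidate key must contain it.
Closure of {ChefID, KitchenStation} is {ChefID, Date, KitchenStation, Price, SupplierID}, the whole schema; {ChefID, KitchenStation} is a candidate key.
Closure of {ChefID, Price} is {ChefID, Date, KitchenStation, Price, SupplierID}, the whole schema; {ChefID, Price} is a candidate key.
Closure of {ChefID, SupplierID} is {ChefID, Date, KitchenStation, Price, SupplierID}, the whole schema; {ChefID, SupplierID} is a candidate key.
No proper subset of any of these is a key, and no other minimal superkey exists.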